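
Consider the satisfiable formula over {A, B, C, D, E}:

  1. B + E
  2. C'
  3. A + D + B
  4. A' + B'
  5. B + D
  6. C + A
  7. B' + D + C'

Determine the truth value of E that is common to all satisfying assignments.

True

Suppose E = 0.
Unit clause (B) forces B = 1.
Unit clause (C') forces C = 0.
Unit clause (A') forces A = 0.
But (A) is also a unit clause — contradiction.
So every satisfying assignment has E = True.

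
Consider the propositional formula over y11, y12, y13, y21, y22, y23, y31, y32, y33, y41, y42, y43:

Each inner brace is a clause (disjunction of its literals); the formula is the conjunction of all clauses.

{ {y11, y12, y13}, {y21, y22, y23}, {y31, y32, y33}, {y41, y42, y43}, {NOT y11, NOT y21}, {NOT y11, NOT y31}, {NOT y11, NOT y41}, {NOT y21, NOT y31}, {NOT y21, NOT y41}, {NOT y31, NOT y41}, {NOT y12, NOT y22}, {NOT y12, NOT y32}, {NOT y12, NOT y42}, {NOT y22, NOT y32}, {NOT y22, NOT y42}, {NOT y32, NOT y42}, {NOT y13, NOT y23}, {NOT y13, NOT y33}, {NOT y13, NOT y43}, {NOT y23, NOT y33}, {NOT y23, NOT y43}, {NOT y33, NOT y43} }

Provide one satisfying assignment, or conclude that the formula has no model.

Try y11 = false.
Try y12 = true.
Unit clause (NOT y22) forces y22 = false.
Unit clause (NOT y32) forces y32 = false.
Unit clause (NOT y42) forces y42 = false.
Try y21 = true.
Unit clause (NOT y31) forces y31 = false.
Unit clause (y33) forces y33 = true.
Unit clause (NOT y41) forces y41 = false.
Unit clause (y43) forces y43 = true.
That conflicts with the unit clause (NOT y43).
That branch fails; take y21 = false instead.
Unit clause (y23) forces y23 = true.
Unit clause (NOT y13) forces y13 = false.
Unit clause (NOT y33) forces y33 = false.
Unit clause (y31) forces y31 = true.
Unit clause (NOT y41) forces y41 = false.
Unit clause (y43) forces y43 = true.
That conflicts with the unit clause (NOT y43).
Neither y21 = true nor y21 = false works.
That branch fails; take y12 = false instead.
Unit clause (y13) forces y13 = true.
Unit clause (NOT y23) forces y23 = false.
Unit clause (NOT y33) forces y33 = false.
Unit clause (NOT y43) forces y43 = false.
Try y21 = true.
Unit clause (NOT y31) forces y31 = false.
Unit clause (y32) forces y32 = true.
Unit clause (NOT y41) forces y41 = false.
Unit clause (y42) forces y42 = true.
That conflicts with the unit clause (NOT y42).
That branch fails; take y21 = false instead.
Unit clause (y22) forces y22 = true.
Unit clause (NOT y32) forces y32 = false.
Unit clause (y31) forces y31 = true.
Unit clause (NOT y41) forces y41 = false.
Unit clause (y42) forces y42 = true.
That conflicts with the unit clause (NOT y42).
Neither y21 = true nor y21 = false works.
Neither y12 = true nor y12 = false works.
That branch fails; take y11 = true instead.
Unit clause (NOT y21) forces y21 = false.
Unit clause (NOT y31) forces y31 = false.
Unit clause (NOT y41) forces y41 = false.
Try y22 = true.
Unit clause (NOT y12) forces y12 = false.
Unit clause (NOT y32) forces y32 = false.
Unit clause (y33) forces y33 = true.
Unit clause (NOT y42) forces y42 = false.
Unit clause (y43) forces y43 = true.
That conflicts with the unit clause (NOT y43).
That branch fails; take y22 = false instead.
Unit clause (y23) forces y23 = true.
Unit clause (NOT y13) forces y13 = false.
Unit clause (NOT y33) forces y33 = false.
Unit clause (y32) forces y32 = true.
Unit clause (NOT y12) forces y12 = false.
Unit clause (NOT y42) forces y42 = false.
Unit clause (y43) forces y43 = true.
That conflicts with the unit clause (NOT y43).
Neither y22 = true nor y22 = false works.
Neither y11 = true nor y11 = false works.

UNSATISFIABLE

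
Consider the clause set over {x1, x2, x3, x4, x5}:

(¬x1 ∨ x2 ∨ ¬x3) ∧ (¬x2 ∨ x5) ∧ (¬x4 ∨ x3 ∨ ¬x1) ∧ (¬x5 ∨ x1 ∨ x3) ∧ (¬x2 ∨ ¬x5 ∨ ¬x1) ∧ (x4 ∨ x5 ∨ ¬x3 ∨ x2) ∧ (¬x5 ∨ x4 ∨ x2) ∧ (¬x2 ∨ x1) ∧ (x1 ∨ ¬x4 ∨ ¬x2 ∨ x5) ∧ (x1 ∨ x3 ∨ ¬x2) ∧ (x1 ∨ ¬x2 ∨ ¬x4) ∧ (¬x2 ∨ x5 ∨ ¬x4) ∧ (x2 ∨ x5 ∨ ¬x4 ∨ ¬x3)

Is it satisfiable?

Case x2 = False:
Case x1 = False:
Case x5 = True:
Unit clause (x3) forces x3 = True.
Unit clause (x4) forces x4 = True.
All clauses are satisfied.
A satisfying assignment: x1=False,  x2=False,  x3=True,  x4=True,  x5=True.

Satisfiable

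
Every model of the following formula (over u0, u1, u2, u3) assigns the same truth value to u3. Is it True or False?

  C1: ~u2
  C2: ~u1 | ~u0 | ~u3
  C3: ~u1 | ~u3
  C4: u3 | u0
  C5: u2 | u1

False

Suppose u3 = 1.
From the singleton clause (~u2), u2 = 0.
From the singleton clause (~u1), u1 = 0.
But (u1) is also a unit clause — contradiction.
So every satisfying assignment has u3 = False.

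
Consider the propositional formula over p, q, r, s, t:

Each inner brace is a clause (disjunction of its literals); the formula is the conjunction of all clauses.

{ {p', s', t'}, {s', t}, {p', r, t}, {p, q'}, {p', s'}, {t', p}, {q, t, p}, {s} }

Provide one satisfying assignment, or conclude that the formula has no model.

UNSATISFIABLE

The clause (s) is unit, so s = 1.
The clause (t) is unit, so t = 1.
The clause (p') is unit, so p = 0.
But (p) is also a unit clause — contradiction.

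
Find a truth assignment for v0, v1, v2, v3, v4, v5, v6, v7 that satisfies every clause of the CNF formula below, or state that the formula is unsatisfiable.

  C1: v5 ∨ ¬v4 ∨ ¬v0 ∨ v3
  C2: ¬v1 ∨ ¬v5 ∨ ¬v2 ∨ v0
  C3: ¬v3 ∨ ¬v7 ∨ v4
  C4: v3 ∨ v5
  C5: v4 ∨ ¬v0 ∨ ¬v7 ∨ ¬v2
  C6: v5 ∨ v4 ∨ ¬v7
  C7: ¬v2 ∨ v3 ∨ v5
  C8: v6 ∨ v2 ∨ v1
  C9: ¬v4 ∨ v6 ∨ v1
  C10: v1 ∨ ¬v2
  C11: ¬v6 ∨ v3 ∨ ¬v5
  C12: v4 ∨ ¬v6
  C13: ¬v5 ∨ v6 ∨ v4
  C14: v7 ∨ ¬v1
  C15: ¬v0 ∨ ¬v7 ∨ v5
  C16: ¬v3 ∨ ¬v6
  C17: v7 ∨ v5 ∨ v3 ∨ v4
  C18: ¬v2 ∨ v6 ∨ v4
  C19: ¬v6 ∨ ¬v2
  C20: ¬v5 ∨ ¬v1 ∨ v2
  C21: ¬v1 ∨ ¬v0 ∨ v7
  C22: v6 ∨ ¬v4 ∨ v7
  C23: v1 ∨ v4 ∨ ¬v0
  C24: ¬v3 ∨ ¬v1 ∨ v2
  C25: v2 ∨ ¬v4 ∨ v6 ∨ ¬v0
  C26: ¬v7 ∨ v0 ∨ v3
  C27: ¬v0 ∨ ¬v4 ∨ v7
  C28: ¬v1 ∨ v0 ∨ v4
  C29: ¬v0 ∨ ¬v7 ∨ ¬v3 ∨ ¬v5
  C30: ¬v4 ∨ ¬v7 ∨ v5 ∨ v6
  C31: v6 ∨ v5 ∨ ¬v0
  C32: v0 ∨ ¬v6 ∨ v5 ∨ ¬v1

Try v3 = False.
From the singleton clause (v5), v5 = True.
From the singleton clause (¬v6), v6 = False.
From the singleton clause (v4), v4 = True.
From the singleton clause (v1), v1 = True.
From the singleton clause (v7), v7 = True.
From the singleton clause (v2), v2 = True.
From the singleton clause (v0), v0 = True.
This assignment satisfies each clause.

v0: True,  v1: True,  v2: True,  v3: False,  v4: True,  v5: True,  v6: False,  v7: True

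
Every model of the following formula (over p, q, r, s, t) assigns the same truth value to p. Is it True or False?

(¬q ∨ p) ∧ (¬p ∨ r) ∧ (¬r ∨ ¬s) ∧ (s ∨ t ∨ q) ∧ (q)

True

Suppose p = False.
(¬q) alone gives q = False.
That conflicts with the unit clause (q).
So every satisfying assignment has p = True.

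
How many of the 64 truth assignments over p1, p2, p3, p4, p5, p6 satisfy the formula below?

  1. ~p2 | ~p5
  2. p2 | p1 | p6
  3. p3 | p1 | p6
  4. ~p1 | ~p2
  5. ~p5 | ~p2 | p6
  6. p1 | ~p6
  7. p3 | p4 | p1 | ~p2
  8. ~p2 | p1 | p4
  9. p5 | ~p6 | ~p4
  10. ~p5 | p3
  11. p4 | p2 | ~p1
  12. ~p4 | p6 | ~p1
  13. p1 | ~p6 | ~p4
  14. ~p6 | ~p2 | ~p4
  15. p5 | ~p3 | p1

There are 2^6 = 64 truth assignments over (p1, p2, p3, p4, p5, p6).
Split on p2. With p2 = 1, the clauses containing p2 are satisfied and ~p2 drops from the rest; 0 of the 2^5 = 32 assignments to the other variables satisfy what remains.
With p2 = 0, by the same count on the reduced clause set, 1 assignment works.
(One model: p1=T, p2=F, p3=T, p4=T, p5=T, p6=T.)
Total: 0 + 1 = 1.

1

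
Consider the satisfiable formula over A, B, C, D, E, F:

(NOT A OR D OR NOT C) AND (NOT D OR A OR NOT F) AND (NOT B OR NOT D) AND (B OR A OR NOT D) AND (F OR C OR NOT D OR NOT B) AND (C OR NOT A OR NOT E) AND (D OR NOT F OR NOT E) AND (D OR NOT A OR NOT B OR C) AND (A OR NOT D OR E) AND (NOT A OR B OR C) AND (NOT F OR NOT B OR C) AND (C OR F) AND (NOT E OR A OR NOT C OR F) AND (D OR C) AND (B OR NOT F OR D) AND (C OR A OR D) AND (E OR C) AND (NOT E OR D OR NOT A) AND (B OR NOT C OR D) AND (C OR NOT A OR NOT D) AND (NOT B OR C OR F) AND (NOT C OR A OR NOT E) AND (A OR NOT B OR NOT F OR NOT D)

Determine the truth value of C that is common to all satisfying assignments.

True

Suppose C = false.
(F) alone gives F = true.
(NOT B) alone gives B = false.
(NOT A) alone gives A = false.
(NOT D) alone gives D = false.
Now (D) is unsatisfied and unit — conflict.
So every satisfying assignment has C = True.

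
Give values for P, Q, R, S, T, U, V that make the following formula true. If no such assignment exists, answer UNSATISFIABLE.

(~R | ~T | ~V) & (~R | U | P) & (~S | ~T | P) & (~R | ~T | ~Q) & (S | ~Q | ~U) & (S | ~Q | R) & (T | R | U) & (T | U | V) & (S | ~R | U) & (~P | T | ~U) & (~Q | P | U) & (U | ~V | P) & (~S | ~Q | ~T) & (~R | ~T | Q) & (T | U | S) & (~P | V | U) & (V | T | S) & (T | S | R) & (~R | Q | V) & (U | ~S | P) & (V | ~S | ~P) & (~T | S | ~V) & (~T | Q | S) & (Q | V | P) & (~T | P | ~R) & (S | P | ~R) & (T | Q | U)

P ↦ 0; Q ↦ 1; R ↦ 0; S ↦ 1; T ↦ 0; U ↦ 1; V ↦ 0

Case R = 0:
Case S = 1:
Case T = 0:
The clause (U) is unit, so U = 1.
The clause (~P) is unit, so P = 0.
Case Q = 1:
All clauses hold; V can take either value.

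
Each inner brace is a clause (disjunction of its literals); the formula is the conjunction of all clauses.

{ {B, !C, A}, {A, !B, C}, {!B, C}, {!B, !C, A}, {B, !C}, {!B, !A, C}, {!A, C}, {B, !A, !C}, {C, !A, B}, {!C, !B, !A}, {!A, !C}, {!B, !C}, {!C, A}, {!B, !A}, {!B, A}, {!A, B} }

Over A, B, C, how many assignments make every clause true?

1

There are 2^3 = 8 truth assignments over (A, B, C).
Check each against the 16 clauses (columns in the order A, B, C):
  F F F  ✓ satisfies all
  F F T  ✗ fails (B || !C || A)
  F T F  ✗ fails (A || !B || C)
  F T T  ✗ fails (!B || !C || A)
  T F F  ✗ fails (!A || C)
  T F T  ✗ fails (B || !C)
  T T F  ✗ fails (!B || C)
  T T T  ✗ fails (!C || !B || !A)
1 of the 8 rows is a model.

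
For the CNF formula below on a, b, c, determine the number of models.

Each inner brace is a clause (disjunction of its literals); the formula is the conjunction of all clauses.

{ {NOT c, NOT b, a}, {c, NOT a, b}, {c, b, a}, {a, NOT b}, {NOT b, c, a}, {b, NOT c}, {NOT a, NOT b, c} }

There are 2^3 = 8 truth assignments over (a, b, c).
Check each against the 7 clauses (columns in the order a, b, c):
  F F F  ✗ fails (c OR b OR a)
  F F T  ✗ fails (b OR NOT c)
  F T F  ✗ fails (a OR NOT b)
  F T T  ✗ fails (NOT c OR NOT b OR a)
  T F F  ✗ fails (c OR NOT a OR b)
  T F T  ✗ fails (b OR NOT c)
  T T F  ✗ fails (NOT a OR NOT b OR c)
  T T T  ✓ satisfies all
1 of the 8 rows is a model.

1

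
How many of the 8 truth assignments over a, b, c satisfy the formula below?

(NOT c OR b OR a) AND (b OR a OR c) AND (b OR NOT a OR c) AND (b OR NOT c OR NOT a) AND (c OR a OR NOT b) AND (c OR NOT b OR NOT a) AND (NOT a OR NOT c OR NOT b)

There are 2^3 = 8 truth assignments over (a, b, c).
Split on a. With a = true, the clauses containing a are satisfied and NOT a drops from the rest; 0 of the 2^2 = 4 assignments to the other variables satisfy what remains.
With a = false, by the same count on the reduced clause set, 1 assignment works.
(One model: a=F, b=T, c=T.)
Total: 0 + 1 = 1.

1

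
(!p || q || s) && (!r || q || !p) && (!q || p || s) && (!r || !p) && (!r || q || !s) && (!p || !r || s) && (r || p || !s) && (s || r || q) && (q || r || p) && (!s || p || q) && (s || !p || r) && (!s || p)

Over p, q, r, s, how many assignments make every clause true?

There are 2^4 = 16 truth assignments over (p, q, r, s).
Split on r. With r = true, the clauses containing r are satisfied and !r drops from the rest; 1 of the 2^3 = 8 assignments to the other variables satisfy what remains.
With r = false, by the same count on the reduced clause set, 2 assignments work.
Total: 1 + 2 = 3.

3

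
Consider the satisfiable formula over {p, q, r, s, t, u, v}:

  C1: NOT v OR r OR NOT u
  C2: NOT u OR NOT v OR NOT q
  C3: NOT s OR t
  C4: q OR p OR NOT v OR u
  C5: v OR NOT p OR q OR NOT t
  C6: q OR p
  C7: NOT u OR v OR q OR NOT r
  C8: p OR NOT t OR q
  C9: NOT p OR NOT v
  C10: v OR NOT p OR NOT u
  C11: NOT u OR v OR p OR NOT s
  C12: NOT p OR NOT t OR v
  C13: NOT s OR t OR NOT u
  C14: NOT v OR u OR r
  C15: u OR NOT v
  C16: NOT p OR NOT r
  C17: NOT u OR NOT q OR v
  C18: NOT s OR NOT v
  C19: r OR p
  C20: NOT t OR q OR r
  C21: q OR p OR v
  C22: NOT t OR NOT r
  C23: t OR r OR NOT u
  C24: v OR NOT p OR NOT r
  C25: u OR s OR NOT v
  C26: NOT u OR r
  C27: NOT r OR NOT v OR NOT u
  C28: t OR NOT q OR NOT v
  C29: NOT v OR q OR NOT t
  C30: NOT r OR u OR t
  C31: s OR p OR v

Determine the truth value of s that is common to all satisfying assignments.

Suppose s = true.
The clause (t) is unit, so t = true.
The clause (NOT v) is unit, so v = false.
The clause (NOT p) is unit, so p = false.
The clause (q) is unit, so q = true.
The clause (NOT u) is unit, so u = false.
The clause (r) is unit, so r = true.
But (NOT r) is also a unit clause — contradiction.
So every satisfying assignment has s = False.

False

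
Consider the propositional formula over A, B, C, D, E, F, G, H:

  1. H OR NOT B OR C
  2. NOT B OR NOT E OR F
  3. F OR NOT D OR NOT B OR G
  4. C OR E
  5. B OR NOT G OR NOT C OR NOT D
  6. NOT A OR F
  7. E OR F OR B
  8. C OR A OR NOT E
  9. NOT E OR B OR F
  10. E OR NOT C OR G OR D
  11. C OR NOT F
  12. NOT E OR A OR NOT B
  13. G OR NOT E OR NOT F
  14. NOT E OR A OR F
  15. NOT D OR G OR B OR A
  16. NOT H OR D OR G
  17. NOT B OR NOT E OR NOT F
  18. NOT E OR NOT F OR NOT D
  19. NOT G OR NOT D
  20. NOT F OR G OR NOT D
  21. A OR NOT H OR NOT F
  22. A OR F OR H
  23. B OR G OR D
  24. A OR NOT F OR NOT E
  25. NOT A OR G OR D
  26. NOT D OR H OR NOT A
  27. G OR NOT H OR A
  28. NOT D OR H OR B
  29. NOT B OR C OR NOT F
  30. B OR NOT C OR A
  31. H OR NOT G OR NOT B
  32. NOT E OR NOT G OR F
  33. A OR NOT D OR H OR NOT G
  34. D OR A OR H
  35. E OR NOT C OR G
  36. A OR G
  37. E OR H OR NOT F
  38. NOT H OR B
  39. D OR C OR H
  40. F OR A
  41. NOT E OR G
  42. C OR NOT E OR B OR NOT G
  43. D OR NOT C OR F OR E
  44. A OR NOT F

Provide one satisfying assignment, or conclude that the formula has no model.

A: true; B: true; C: true; D: false; E: false; F: true; G: true; H: true

Suppose C = true.
Suppose A = true.
The clause (F) is unit, so F = true.
Suppose G = true.
The clause (NOT D) is unit, so D = false.
Suppose B = true.
The clause (NOT E) is unit, so E = false.
The clause (H) is unit, so H = true.
All clauses are satisfied.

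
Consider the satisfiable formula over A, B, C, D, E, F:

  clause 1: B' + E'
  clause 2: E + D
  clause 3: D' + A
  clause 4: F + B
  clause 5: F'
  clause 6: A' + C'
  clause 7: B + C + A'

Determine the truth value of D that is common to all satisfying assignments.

True

Suppose D = 0.
(E) alone gives E = 1.
(B') alone gives B = 0.
(F) alone gives F = 1.
But (F') is also a unit clause — contradiction.
So every satisfying assignment has D = True.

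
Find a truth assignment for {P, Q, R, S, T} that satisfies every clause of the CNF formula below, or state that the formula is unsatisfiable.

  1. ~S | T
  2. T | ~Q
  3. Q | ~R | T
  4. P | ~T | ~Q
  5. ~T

P ↦ 1,  Q ↦ 0,  R ↦ 0,  S ↦ 0,  T ↦ 0

(~T) alone gives T = 0.
(~S) alone gives S = 0.
(~Q) alone gives Q = 0.
(~R) alone gives R = 0.
No clause remains; P is free.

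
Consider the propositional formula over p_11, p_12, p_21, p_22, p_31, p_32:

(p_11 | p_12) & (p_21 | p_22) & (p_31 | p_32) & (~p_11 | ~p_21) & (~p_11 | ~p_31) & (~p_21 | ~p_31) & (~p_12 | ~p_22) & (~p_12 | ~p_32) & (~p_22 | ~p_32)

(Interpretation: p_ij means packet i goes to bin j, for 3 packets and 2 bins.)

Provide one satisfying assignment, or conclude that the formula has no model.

UNSATISFIABLE

Suppose p_11 = 1.
(~p_21) alone gives p_21 = 0.
(p_22) alone gives p_22 = 1.
(~p_31) alone gives p_31 = 0.
(p_32) alone gives p_32 = 1.
Now (~p_32) is unsatisfied and unit — conflict.
Backtrack on p_11: now try p_11 = 0.
(p_12) alone gives p_12 = 1.
(~p_22) alone gives p_22 = 0.
(p_21) alone gives p_21 = 1.
(~p_31) alone gives p_31 = 0.
(p_32) alone gives p_32 = 1.
Now (~p_32) is unsatisfied and unit — conflict.
Both values of p_11 lead to a conflict.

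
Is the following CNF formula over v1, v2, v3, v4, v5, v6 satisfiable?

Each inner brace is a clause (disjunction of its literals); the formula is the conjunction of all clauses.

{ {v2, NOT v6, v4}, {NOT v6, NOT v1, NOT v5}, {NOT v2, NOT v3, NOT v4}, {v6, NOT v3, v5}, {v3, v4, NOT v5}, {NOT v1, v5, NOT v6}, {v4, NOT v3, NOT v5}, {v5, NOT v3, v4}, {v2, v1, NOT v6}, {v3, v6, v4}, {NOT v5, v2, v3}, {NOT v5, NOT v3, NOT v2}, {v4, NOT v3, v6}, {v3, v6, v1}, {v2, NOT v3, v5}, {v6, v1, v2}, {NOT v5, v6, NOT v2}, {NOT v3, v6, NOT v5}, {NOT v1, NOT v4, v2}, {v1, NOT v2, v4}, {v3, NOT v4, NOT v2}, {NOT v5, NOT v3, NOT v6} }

No

Case v2 = true:
Case v3 = false:
From the singleton clause (NOT v4), v4 = false.
From the singleton clause (NOT v5), v5 = false.
From the singleton clause (v6), v6 = true.
From the singleton clause (NOT v1), v1 = false.
Now (v1) is unsatisfied and unit — conflict.
Undo v3 and try v3 = true.
From the singleton clause (NOT v4), v4 = false.
From the singleton clause (NOT v5), v5 = false.
Now (v5) is unsatisfied and unit — conflict.
Both values of v3 lead to a conflict.
Undo v2 and try v2 = false.
Case v6 = false:
From the singleton clause (v1), v1 = true.
From the singleton clause (NOT v4), v4 = false.
From the singleton clause (v3), v3 = true.
Now (NOT v3) is unsatisfied and unit — conflict.
Undo v6 and try v6 = true.
From the singleton clause (v4), v4 = true.
From the singleton clause (v1), v1 = true.
Now (NOT v1) is unsatisfied and unit — conflict.
Both values of v6 lead to a conflict.
Both values of v2 lead to a conflict.
No assignment satisfies every clause.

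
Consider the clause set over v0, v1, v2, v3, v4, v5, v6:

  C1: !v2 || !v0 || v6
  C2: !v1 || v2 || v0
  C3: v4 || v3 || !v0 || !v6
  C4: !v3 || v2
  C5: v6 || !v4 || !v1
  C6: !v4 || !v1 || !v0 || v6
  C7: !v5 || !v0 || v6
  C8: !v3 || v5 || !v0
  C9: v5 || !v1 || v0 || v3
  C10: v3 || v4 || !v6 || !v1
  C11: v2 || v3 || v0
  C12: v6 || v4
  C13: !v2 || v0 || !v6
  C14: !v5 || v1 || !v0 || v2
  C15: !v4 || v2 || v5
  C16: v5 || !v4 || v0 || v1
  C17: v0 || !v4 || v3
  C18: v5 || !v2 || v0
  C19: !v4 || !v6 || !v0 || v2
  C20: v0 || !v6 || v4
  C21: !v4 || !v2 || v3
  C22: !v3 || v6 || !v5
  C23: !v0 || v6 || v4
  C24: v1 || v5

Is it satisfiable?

Branch on v3: set v3 = true.
(v2) alone gives v2 = true.
Branch on v0: set v0 = true.
(v6) alone gives v6 = true.
(v5) alone gives v5 = true.
All clauses hold; v1, v4 can take either value.
A satisfying assignment: v0=true, v1=false, v2=true, v3=true, v4=false, v5=true, v6=true.

Yes, satisfiable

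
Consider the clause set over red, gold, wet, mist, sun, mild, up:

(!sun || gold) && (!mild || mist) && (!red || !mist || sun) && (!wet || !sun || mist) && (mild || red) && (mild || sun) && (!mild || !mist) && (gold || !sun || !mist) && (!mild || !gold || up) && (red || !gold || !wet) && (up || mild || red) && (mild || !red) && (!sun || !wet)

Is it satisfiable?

Case sun = false:
The clause (mild) is unit, so mild = true.
The clause (mist) is unit, so mist = true.
That conflicts with the unit clause (!mist).
So sun must be the other value — set sun = true.
The clause (gold) is unit, so gold = true.
The clause (!wet) is unit, so wet = false.
Case mild = false:
The clause (red) is unit, so red = true.
That conflicts with the unit clause (!red).
So mild must be the other value — set mild = true.
The clause (mist) is unit, so mist = true.
That conflicts with the unit clause (!mist).
Either choice for mild ends in contradiction.
Either choice for sun ends in contradiction.
No assignment satisfies every clause.

No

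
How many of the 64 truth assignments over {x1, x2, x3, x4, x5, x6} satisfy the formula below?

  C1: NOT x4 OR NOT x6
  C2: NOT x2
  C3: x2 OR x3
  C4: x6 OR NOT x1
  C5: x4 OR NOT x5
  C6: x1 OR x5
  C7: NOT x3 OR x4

1

There are 2^6 = 64 truth assignments over (x1, x2, x3, x4, x5, x6).
Split on x6. With x6 = true, the clauses containing x6 are satisfied and NOT x6 drops from the rest; 0 of the 2^5 = 32 assignments to the other variables satisfy what remains.
With x6 = false, by the same count on the reduced clause set, 1 assignment works.
Total: 0 + 1 = 1.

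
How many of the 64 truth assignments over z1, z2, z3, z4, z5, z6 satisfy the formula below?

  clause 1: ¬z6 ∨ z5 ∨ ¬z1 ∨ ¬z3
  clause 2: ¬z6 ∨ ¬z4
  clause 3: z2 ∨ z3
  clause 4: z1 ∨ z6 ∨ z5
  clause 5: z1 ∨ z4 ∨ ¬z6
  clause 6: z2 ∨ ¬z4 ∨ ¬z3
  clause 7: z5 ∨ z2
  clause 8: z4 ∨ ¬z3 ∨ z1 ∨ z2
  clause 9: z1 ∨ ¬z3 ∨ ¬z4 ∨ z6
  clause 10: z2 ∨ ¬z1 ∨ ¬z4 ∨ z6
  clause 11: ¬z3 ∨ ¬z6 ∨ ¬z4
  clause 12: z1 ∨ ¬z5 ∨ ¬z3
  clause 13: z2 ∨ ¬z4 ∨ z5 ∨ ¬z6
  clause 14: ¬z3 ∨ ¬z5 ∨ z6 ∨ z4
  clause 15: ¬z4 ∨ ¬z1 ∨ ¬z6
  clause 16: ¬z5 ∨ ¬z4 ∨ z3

11

There are 2^6 = 64 truth assignments over (z1, z2, z3, z4, z5, z6).
Split on z6. With z6 = True, the clauses containing z6 are satisfied and ¬z6 drops from the rest; 4 of the 2^5 = 32 assignments to the other variables satisfy what remains.
With z6 = False, by the same count on the reduced clause set, 7 assignments work.
(One model: z1=F, z2=T, z3=F, z4=F, z5=T, z6=F.)
Total: 4 + 7 = 11.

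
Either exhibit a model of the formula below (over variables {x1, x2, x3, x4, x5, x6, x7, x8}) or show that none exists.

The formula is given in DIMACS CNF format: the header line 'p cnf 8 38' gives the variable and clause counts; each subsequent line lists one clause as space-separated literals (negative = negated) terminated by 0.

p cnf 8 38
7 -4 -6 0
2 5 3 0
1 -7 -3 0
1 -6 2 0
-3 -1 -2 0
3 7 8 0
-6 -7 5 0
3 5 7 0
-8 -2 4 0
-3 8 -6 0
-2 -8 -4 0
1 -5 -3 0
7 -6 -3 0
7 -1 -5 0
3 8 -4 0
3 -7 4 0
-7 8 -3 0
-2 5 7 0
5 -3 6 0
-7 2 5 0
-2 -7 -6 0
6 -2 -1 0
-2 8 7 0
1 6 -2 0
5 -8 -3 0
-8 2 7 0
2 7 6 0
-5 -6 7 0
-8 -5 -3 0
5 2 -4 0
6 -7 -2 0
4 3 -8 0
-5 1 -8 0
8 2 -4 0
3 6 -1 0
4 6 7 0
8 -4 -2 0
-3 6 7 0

x1=True,  x2=False,  x3=False,  x4=True,  x5=True,  x6=True,  x7=True,  x8=True

Case x7 = True:
Case x1 = True:
Case x3 = False:
Unit clause (x4) forces x4 = True.
Unit clause (x8) forces x8 = True.
Unit clause (¬x2) forces x2 = False.
Unit clause (x5) forces x5 = True.
Unit clause (x6) forces x6 = True.
Every clause now holds.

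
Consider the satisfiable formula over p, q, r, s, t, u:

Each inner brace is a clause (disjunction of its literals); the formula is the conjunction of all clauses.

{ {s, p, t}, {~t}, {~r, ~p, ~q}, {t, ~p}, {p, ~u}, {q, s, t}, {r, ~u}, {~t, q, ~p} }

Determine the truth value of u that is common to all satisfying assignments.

Suppose u = 1.
From the singleton clause (~t), t = 0.
From the singleton clause (~p), p = 0.
Now (p) is unsatisfied and unit — conflict.
So every satisfying assignment has u = False.

False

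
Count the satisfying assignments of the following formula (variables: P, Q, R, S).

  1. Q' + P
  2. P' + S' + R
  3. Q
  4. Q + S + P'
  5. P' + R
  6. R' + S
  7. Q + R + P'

1

There are 2^4 = 16 truth assignments over (P, Q, R, S).
Check each against the 7 clauses (columns in the order P, Q, R, S):
  F F F F  ✗ fails (Q)
  F F F T  ✗ fails (Q)
  F F T F  ✗ fails (Q)
  F F T T  ✗ fails (Q)
  F T F F  ✗ fails (Q' + P)
  F T F T  ✗ fails (Q' + P)
  F T T F  ✗ fails (Q' + P)
  F T T T  ✗ fails (Q' + P)
  T F F F  ✗ fails (Q)
  T F F T  ✗ fails (P' + S' + R)
  T F T F  ✗ fails (Q)
  T F T T  ✗ fails (Q)
  T T F F  ✗ fails (P' + R)
  T T F T  ✗ fails (P' + S' + R)
  T T T F  ✗ fails (R' + S)
  T T T T  ✓ satisfies all
1 of the 16 rows is a model.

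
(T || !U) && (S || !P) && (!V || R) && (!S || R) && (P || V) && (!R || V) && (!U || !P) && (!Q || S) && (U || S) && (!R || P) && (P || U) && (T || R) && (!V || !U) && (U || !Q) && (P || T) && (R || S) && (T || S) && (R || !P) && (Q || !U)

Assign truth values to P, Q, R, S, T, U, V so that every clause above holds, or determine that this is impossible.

P ↦ true, Q ↦ false, R ↦ true, S ↦ true, T ↦ false, U ↦ false, V ↦ true

Branch on T: set T = false.
The clause (!U) is unit, so U = false.
The clause (S) is unit, so S = true.
The clause (R) is unit, so R = true.
The clause (V) is unit, so V = true.
The clause (P) is unit, so P = true.
The clause (!Q) is unit, so Q = false.
All clauses are satisfied.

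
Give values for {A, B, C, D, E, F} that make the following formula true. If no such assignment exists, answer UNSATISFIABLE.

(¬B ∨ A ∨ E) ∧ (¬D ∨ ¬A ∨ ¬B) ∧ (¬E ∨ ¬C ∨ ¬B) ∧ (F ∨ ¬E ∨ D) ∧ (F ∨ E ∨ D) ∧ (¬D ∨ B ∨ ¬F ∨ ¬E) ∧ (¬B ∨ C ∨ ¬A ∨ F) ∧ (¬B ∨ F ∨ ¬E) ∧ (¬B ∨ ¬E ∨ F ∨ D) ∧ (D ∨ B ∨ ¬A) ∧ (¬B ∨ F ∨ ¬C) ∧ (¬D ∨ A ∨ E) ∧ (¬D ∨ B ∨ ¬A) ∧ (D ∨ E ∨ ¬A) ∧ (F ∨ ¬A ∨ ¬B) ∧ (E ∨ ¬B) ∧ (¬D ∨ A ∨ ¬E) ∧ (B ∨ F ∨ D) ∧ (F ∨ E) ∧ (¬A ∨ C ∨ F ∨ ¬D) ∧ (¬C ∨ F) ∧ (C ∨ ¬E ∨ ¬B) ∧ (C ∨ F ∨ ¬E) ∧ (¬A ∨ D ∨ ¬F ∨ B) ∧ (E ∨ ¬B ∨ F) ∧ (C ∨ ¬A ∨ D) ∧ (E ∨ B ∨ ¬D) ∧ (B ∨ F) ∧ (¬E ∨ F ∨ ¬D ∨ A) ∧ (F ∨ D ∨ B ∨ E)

Suppose E = False.
Unit clause (¬B) forces B = False.
Unit clause (F) forces F = True.
Unit clause (¬D) forces D = False.
Unit clause (¬A) forces A = False.
No clause remains; C is free.

A ↦ False; B ↦ False; C ↦ True; D ↦ False; E ↦ False; F ↦ True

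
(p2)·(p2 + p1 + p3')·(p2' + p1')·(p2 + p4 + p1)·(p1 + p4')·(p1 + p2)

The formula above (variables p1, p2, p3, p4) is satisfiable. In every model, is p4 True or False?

False

Suppose p4 = 1.
Unit clause (p2) forces p2 = 1.
Unit clause (p1') forces p1 = 0.
Now (p1) is unsatisfied and unit — conflict.
So every satisfying assignment has p4 = False.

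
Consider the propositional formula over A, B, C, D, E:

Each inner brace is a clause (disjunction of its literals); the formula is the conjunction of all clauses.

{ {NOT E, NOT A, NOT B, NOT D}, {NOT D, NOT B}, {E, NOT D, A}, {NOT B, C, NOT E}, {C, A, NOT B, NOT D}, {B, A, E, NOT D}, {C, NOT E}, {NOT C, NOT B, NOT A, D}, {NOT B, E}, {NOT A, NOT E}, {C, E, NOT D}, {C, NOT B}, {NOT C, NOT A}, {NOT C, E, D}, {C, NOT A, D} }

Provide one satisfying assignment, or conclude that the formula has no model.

A=false; B=false; C=false; D=false; E=false

Suppose D = false.
Suppose C = false.
(NOT E) alone gives E = false.
(NOT B) alone gives B = false.
(NOT A) alone gives A = false.
This assignment satisfies each clause.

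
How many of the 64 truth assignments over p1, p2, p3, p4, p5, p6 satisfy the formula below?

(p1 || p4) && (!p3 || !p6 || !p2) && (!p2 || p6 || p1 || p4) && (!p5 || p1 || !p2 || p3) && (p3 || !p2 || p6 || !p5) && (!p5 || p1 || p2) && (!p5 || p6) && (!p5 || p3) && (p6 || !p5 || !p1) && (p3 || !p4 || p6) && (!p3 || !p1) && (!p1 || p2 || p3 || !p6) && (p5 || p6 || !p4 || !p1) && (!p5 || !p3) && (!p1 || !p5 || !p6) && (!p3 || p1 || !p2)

There are 2^6 = 64 truth assignments over (p1, p2, p3, p4, p5, p6).
Split on p2. With p2 = true, the clauses containing p2 are satisfied and !p2 drops from the rest; 4 of the 2^5 = 32 assignments to the other variables satisfy what remains.
With p2 = false, by the same count on the reduced clause set, 4 assignments work.
Total: 4 + 4 = 8.

8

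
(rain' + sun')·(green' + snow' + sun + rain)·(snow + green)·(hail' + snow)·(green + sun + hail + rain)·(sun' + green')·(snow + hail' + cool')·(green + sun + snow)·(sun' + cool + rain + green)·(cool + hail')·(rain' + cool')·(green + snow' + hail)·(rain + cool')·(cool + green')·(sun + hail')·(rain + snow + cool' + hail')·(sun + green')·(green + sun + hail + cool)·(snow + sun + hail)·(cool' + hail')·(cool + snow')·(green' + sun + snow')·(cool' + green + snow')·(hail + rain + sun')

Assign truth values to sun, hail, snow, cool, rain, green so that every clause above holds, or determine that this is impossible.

UNSATISFIABLE

Branch on rain: set rain = 0.
Unit clause (cool') forces cool = 0.
Unit clause (hail') forces hail = 0.
Unit clause (green') forces green = 0.
Unit clause (snow) forces snow = 1.
That conflicts with the unit clause (snow').
So rain must be the other value — set rain = 1.
Unit clause (sun') forces sun = 0.
Unit clause (cool') forces cool = 0.
Unit clause (hail') forces hail = 0.
Unit clause (green') forces green = 0.
That conflicts with the unit clause (green).
Either choice for rain ends in contradiction.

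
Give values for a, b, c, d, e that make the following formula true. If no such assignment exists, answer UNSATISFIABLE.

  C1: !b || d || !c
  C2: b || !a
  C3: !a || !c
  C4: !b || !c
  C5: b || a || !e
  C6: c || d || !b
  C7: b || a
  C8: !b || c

UNSATISFIABLE

Case b = true:
Unit clause (!c) forces c = false.
But (c) is also a unit clause — contradiction.
Undo b and try b = false.
Unit clause (!a) forces a = false.
But (a) is also a unit clause — contradiction.
Neither b = true nor b = false works.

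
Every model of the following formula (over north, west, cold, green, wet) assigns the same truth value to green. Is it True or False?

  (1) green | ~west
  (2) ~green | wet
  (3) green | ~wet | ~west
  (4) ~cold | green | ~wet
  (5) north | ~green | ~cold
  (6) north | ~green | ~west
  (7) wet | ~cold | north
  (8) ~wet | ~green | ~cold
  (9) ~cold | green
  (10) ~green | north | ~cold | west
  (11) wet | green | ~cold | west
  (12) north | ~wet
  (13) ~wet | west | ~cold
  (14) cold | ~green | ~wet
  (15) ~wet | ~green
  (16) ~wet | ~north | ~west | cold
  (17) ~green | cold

Suppose green = 1.
Unit clause (wet) forces wet = 1.
That conflicts with the unit clause (~wet).
So every satisfying assignment has green = False.

False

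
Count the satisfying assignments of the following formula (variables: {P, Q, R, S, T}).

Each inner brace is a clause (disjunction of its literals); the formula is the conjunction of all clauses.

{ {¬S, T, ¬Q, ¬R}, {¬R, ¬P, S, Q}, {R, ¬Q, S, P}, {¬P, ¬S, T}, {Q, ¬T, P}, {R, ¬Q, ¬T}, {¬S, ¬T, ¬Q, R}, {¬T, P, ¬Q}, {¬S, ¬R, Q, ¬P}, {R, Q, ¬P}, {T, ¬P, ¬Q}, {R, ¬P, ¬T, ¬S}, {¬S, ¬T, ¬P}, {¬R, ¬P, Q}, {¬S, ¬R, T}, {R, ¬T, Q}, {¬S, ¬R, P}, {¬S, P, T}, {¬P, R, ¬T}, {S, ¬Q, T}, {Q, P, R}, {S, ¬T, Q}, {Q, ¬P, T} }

There are 2^5 = 32 truth assignments over (P, Q, R, S, T).
Split on R. With R = True, the clauses containing R are satisfied and ¬R drops from the rest; 2 of the 2^4 = 16 assignments to the other variables satisfy what remains.
With R = False, by the same count on the reduced clause set, 0 assignments work.
(One model: P=F, Q=F, R=T, S=F, T=F.)
Total: 2 + 0 = 2.

2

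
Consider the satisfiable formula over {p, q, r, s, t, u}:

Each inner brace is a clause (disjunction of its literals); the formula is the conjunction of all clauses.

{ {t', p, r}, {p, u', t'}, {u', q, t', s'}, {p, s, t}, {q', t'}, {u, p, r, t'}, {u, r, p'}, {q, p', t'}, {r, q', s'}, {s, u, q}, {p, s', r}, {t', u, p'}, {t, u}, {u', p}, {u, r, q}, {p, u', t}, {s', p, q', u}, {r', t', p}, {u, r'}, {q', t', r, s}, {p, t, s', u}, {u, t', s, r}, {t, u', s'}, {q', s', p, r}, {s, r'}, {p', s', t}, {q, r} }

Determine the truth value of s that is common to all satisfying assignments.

Suppose s = 1.
Case q = 0:
The clause (r) is unit, so r = 1.
The clause (u) is unit, so u = 1.
The clause (t') is unit, so t = 0.
But (t) is also a unit clause — contradiction.
So q must be the other value — set q = 1.
The clause (t') is unit, so t = 0.
The clause (r) is unit, so r = 1.
The clause (u) is unit, so u = 1.
But (u') is also a unit clause — contradiction.
Either choice for q ends in contradiction.
So every satisfying assignment has s = False.

False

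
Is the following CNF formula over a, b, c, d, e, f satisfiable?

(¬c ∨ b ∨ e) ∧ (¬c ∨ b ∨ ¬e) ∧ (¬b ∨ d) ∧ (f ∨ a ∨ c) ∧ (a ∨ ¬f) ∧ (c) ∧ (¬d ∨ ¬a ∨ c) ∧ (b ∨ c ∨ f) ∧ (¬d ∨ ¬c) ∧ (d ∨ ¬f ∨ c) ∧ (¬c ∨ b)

From the singleton clause (c), c = True.
From the singleton clause (¬d), d = False.
From the singleton clause (¬b), b = False.
Now (b) is unsatisfied and unit — conflict.
No assignment satisfies every clause.

No, unsatisfiable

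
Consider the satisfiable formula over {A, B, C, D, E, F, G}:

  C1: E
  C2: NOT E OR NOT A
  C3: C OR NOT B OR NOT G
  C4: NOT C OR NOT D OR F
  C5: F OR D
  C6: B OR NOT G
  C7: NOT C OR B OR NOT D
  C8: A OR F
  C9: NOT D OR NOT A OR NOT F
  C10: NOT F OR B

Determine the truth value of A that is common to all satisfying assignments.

Suppose A = true.
(E) alone gives E = true.
That conflicts with the unit clause (NOT E).
So every satisfying assignment has A = False.

False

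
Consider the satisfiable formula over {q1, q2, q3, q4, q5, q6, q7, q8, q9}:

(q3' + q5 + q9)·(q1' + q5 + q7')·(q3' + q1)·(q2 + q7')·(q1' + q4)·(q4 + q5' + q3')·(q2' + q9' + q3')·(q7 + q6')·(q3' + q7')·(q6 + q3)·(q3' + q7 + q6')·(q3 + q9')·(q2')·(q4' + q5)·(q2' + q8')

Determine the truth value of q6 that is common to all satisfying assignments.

Suppose q6 = 1.
Unit clause (q7) forces q7 = 1.
Unit clause (q2) forces q2 = 1.
That conflicts with the unit clause (q2').
So every satisfying assignment has q6 = False.

False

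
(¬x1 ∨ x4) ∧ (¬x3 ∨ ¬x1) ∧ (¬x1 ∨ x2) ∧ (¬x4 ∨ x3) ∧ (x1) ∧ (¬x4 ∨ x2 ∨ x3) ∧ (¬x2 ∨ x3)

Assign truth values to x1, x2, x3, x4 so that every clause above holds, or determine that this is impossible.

The clause (x1) is unit, so x1 = True.
The clause (x4) is unit, so x4 = True.
The clause (¬x3) is unit, so x3 = False.
But (x3) is also a unit clause — contradiction.

UNSATISFIABLE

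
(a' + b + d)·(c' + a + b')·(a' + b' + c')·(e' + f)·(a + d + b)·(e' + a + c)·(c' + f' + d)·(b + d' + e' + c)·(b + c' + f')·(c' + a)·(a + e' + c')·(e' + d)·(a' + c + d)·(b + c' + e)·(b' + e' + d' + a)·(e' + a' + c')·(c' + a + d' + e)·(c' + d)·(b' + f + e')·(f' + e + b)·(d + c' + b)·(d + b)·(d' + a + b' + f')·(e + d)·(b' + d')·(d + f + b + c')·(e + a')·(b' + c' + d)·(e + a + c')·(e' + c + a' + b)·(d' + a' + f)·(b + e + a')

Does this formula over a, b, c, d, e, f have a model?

Case e = 0:
The clause (d) is unit, so d = 1.
The clause (b') is unit, so b = 0.
The clause (c') is unit, so c = 0.
The clause (f') is unit, so f = 0.
The clause (a') is unit, so a = 0.
All clauses are satisfied.
A satisfying assignment: a: 0, b: 0, c: 0, d: 1, e: 0, f: 0.

Yes, satisfiable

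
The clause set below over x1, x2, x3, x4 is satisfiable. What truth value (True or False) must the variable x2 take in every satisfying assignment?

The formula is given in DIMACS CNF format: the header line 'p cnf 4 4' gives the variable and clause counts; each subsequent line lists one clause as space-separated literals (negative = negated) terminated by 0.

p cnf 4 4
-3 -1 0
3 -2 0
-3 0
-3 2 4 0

Suppose x2 = True.
(x3) alone gives x3 = True.
Now (¬x3) is unsatisfied and unit — conflict.
So every satisfying assignment has x2 = False.

False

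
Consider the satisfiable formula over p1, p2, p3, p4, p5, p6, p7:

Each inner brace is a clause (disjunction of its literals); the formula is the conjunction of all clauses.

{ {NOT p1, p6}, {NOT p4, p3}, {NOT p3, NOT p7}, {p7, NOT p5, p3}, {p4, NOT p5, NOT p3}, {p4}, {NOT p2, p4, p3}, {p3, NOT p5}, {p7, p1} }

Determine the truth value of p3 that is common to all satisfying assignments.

True

Suppose p3 = false.
Unit clause (NOT p4) forces p4 = false.
But (p4) is also a unit clause — contradiction.
So every satisfying assignment has p3 = True.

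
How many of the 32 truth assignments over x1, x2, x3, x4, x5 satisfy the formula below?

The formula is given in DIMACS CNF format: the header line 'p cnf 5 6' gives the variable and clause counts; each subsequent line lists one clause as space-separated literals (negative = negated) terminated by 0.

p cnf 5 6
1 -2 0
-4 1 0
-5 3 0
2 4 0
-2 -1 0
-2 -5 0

There are 2^5 = 32 truth assignments over (x1, x2, x3, x4, x5).
Split on x2. With x2 = True, the clauses containing x2 are satisfied and ¬x2 drops from the rest; 0 of the 2^4 = 16 assignments to the other variables satisfy what remains.
With x2 = False, by the same count on the reduced clause set, 3 assignments work.
(One model: x1=T, x2=F, x3=F, x4=T, x5=F.)
Total: 0 + 3 = 3.

3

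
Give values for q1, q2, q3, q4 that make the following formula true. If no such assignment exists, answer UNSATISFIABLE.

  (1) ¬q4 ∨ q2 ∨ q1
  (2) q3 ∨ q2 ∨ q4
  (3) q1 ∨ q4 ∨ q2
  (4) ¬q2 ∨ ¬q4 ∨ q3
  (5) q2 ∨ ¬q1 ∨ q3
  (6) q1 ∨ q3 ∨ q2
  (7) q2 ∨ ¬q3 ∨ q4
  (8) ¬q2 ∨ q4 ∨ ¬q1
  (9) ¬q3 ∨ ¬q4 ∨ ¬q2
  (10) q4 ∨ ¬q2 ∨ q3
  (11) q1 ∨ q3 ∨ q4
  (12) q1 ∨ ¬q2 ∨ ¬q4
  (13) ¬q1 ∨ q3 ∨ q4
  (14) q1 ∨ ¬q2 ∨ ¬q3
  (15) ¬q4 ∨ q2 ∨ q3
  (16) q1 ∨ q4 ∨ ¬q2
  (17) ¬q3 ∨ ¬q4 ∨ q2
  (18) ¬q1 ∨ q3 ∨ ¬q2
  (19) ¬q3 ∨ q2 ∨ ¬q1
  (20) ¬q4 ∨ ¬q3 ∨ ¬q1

Case q4 = False:
Case q3 = True:
The clause (q2) is unit, so q2 = True.
The clause (¬q1) is unit, so q1 = False.
That conflicts with the unit clause (q1).
So q3 must be the other value — set q3 = False.
The clause (q2) is unit, so q2 = True.
That conflicts with the unit clause (¬q2).
Both values of q3 lead to a conflict.
So q4 must be the other value — set q4 = True.
Case q2 = True:
The clause (q3) is unit, so q3 = True.
That conflicts with the unit clause (¬q3).
So q2 must be the other value — set q2 = False.
The clause (q1) is unit, so q1 = True.
The clause (q3) is unit, so q3 = True.
That conflicts with the unit clause (¬q3).
Both values of q2 lead to a conflict.
Both values of q4 lead to a conflict.

UNSATISFIABLE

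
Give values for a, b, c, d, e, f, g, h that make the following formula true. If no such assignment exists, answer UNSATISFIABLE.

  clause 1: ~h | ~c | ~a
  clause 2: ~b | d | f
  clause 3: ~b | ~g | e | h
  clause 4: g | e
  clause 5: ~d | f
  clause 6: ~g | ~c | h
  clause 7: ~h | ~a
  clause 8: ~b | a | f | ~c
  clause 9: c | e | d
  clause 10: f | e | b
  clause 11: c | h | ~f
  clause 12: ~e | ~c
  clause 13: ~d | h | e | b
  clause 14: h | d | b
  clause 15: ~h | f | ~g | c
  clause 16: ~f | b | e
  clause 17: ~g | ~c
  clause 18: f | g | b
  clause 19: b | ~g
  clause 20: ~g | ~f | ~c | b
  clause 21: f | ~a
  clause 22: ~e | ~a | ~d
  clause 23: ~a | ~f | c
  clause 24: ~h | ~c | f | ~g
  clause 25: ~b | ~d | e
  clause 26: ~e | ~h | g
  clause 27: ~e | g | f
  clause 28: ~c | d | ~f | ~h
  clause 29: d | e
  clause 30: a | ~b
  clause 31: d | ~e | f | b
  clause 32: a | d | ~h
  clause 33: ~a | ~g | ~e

UNSATISFIABLE

Branch on g: set g = 1.
Unit clause (~c) forces c = 0.
Unit clause (b) forces b = 1.
Unit clause (a) forces a = 1.
Unit clause (~h) forces h = 0.
Unit clause (e) forces e = 1.
But (~e) is also a unit clause — contradiction.
That branch fails; take g = 0 instead.
Unit clause (e) forces e = 1.
Unit clause (~c) forces c = 0.
Unit clause (~h) forces h = 0.
Unit clause (~f) forces f = 0.
But (f) is also a unit clause — contradiction.
Either choice for g ends in contradiction.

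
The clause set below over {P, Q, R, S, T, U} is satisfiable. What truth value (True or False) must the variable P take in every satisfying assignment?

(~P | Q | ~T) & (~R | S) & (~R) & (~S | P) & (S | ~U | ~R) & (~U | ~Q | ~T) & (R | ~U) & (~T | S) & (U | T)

True

Suppose P = 0.
(~R) alone gives R = 0.
(~S) alone gives S = 0.
(~U) alone gives U = 0.
(~T) alone gives T = 0.
That conflicts with the unit clause (T).
So every satisfying assignment has P = True.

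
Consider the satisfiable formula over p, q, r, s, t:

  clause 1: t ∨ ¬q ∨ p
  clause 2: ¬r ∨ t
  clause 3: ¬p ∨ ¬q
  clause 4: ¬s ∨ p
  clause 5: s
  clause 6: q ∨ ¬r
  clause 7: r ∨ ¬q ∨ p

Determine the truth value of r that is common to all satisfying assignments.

Suppose r = True.
From the singleton clause (t), t = True.
From the singleton clause (s), s = True.
From the singleton clause (p), p = True.
From the singleton clause (¬q), q = False.
That conflicts with the unit clause (q).
So every satisfying assignment has r = False.

False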